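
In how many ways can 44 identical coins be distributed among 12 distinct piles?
C(44+12-1, 12-1) = C(55, 11) = 119653565850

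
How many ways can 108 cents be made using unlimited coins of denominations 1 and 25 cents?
Coefficient of x^108 in 1/(1-x^1) · 1/(1-x^25). Use j coins of 25 for j = 0..⌊108/25⌋ = 4, the rest in 1s: 4 + 1 = 5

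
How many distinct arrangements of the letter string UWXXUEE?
7! / (2! × 2! × 2! × 1!) = 630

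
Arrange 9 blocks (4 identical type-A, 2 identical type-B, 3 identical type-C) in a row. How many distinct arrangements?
9! / (4! × 2! × 3!) = 1260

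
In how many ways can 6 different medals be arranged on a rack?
6! = 720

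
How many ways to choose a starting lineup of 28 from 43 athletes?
C(43,28) = 43!/(28!×15!) = 151532656696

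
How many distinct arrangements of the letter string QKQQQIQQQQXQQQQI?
16! / (12! × 1! × 1! × 2!) = 21840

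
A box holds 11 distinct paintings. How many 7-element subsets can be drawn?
C(11,7) = 11!/(7!×4!) = 330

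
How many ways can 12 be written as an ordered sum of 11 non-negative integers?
C(12+11-1, 11-1) = C(22, 10) = 646646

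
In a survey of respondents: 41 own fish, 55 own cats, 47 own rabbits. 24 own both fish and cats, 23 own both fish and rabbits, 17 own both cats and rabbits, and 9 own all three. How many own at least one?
|A∪B∪C| = 41+55+47-24-23-17+9 = 88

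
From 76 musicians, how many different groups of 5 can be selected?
C(76,5) = 76!/(5!×71!) = 18474840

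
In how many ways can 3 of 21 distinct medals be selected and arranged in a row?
P(21,3) = 21!/(21-3)! = 7980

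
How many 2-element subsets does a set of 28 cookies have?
C(28,2) = 28!/(2!×26!) = 378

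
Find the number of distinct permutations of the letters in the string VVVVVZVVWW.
10! / (1! × 7! × 2!) = 360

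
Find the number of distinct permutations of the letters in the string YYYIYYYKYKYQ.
12! / (1! × 1! × 2! × 8!) = 5940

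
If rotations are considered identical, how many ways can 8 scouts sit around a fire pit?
Circular: fix one position, arrange the rest. (8-1)! = 5040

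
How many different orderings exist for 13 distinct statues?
13! = 6227020800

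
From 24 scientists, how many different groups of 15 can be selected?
C(24,15) = 24!/(15!×9!) = 1307504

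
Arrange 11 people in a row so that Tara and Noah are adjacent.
Treat as block: (11-1)! × 2! = 3628800 × 2 = 7257600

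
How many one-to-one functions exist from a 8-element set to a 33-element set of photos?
P(33,8) = 33!/(33-8)! = 559809169920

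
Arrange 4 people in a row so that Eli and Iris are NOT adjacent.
Total - adjacent = 4! - (4-1)!×2 = 24 - 12 = 12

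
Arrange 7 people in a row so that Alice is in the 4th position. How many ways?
Fix one position: (7-1)! = 720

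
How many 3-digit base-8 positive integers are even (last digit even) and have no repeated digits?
Last∈{0,2,4,6}. Last=0: 42. Last nonzero: 3×6×P(6,1) = 108. Total = 150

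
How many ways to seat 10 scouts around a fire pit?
Circular: fix one position, arrange the rest. (10-1)! = 362880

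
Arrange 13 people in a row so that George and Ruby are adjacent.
Treat as block: (13-1)! × 2! = 479001600 × 2 = 958003200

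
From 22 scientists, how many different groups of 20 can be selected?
C(22,20) = 22!/(20!×2!) = 231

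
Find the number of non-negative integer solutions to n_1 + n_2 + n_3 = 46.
C(46+3-1, 3-1) = C(48, 2) = 1128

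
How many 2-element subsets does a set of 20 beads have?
C(20,2) = 20!/(2!×18!) = 190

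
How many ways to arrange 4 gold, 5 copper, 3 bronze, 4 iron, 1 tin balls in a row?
17! / (4! × 5! × 3! × 4! × 1!) = 857656800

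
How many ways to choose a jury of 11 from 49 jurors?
C(49,11) = 49!/(11!×38!) = 29135916264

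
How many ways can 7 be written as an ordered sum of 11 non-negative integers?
C(7+11-1, 11-1) = C(17, 10) = 19448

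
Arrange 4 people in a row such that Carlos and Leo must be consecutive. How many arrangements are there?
Treat the 2 as one block: (4-2+1)! × 2! = 6 × 2 = 12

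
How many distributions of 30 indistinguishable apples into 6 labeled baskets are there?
C(30+6-1, 6-1) = C(35, 5) = 324632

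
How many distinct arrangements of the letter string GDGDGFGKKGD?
11! / (5! × 3! × 1! × 2!) = 27720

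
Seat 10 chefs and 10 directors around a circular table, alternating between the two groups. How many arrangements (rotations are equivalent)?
Fix one of the chefs: (10-1)! ways for the remaining chefs, × 10! ways for the directors = 362880 × 3628800 = 1316818944000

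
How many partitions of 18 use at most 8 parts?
By conjugation, equals partitions of 18 into parts ≤ 8. Let r_j(i) = number of partitions of i into parts ≤ j, for i = 0..18. r_1(i) = 1 for all i; r_j(i) = r_{j-1}(i) + r_j(i-j). Rows j = 2..8: ≤2: 1 1 2 2 3 3 4 4 5 5 6 6 7 7 8 8 9 9 10; ≤3: 1 1 2 3 4 5 7 8 10 12 14 16 19 21 24 27 30 33 37; ≤4: 1 1 2 3 5 6 9 11 15 18 23 27 34 39 47 54 64 72 84; ≤5: 1 1 2 3 5 7 10 13 18 23 30 37 47 57 70 84 101 119 141; ≤6: 1 1 2 3 5 7 11 14 20 26 35 44 58 71 90 110 136 163 199; ≤7: 1 1 2 3 5 7 11 15 21 28 38 49 65 82 105 131 164 201 248; ≤8: 1 1 2 3 5 7 11 15 22 29 40 52 70 89 116 146 186 230 288. r_8(18) = 288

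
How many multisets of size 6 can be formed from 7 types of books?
C(6+7-1, 7-1) = C(12, 6) = 924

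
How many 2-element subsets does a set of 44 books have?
C(44,2) = 44!/(2!×42!) = 946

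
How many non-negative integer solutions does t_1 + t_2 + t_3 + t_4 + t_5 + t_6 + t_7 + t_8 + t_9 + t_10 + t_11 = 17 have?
C(17+11-1, 11-1) = C(27, 10) = 8436285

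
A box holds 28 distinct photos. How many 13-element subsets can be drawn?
C(28,13) = 28!/(13!×15!) = 37442160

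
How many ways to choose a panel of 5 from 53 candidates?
C(53,5) = 53!/(5!×48!) = 2869685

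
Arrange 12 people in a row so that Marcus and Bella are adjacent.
Treat as block: (12-1)! × 2! = 39916800 × 2 = 79833600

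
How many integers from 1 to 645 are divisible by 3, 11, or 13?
⌊645/3⌋+⌊645/11⌋+⌊645/13⌋ - ⌊645/33⌋-⌊645/39⌋-⌊645/143⌋ + ⌊645/429⌋ = 215+58+49 - 19-16-4 + 1 = 284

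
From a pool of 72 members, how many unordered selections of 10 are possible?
C(72,10) = 72!/(10!×62!) = 536211932256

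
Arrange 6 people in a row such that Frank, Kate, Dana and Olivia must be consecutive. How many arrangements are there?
Treat the 4 as one block: (6-4+1)! × 4! = 6 × 24 = 144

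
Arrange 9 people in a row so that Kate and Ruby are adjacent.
Treat as block: (9-1)! × 2! = 40320 × 2 = 80640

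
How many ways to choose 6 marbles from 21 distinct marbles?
C(21,6) = 21!/(6!×15!) = 54264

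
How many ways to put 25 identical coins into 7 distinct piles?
C(25+7-1, 7-1) = C(31, 6) = 736281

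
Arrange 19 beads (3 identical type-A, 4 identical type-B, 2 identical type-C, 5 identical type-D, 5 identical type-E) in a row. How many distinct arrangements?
19! / (3! × 4! × 2! × 5! × 5!) = 29331862560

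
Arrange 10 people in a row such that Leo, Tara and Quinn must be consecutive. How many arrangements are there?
Treat the 3 as one block: (10-3+1)! × 3! = 40320 × 6 = 241920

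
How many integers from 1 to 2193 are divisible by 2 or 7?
⌊2193/2⌋ + ⌊2193/7⌋ - ⌊2193/14⌋ = 1096 + 313 - 156 = 1253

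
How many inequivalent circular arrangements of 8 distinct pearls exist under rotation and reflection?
(8-1)!/2 = 5040/2 = 2520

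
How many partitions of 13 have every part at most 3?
Let r_j(i) = number of partitions of i into parts ≤ j, for i = 0..13. r_1(i) = 1 for all i; r_j(i) = r_{j-1}(i) + r_j(i-j). Rows j = 2..3: ≤2: 1 1 2 2 3 3 4 4 5 5 6 6 7 7; ≤3: 1 1 2 3 4 5 7 8 10 12 14 16 19 21. r_3(13) = 21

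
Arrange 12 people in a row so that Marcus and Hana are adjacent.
Treat as block: (12-1)! × 2! = 39916800 × 2 = 79833600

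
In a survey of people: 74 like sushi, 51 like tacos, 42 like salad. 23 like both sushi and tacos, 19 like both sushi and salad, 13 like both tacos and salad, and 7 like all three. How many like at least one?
|A∪B∪C| = 74+51+42-23-19-13+7 = 119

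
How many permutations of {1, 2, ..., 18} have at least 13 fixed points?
Exactly j fixed points: C(18,j)·!(18-j); sum over j ≥ 13 (derangement numbers via !m = (m-1)·(!(m-1) + !(m-2)): !0..!5 = 1, 0, 1, 2, 9, 44). Σ_{j=13}^{18} C(18,j)·!(18-j) = C(18,13)·!5 + C(18,14)·!4 + C(18,15)·!3 + C(18,16)·!2 + C(18,17)·!1 + C(18,18)·!0 = 8568·44 + 3060·9 + 816·2 + 153·1 + 18·0 + 1·1 = 406318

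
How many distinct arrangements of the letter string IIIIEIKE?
8! / (2! × 5! × 1!) = 168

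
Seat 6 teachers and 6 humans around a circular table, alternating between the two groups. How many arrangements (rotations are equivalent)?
Fix one of the teachers: (6-1)! ways for the remaining teachers, × 6! ways for the humans = 120 × 720 = 86400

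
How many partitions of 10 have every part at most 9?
Let r_j(i) = number of partitions of i into parts ≤ j, for i = 0..10. r_1(i) = 1 for all i; r_j(i) = r_{j-1}(i) + r_j(i-j). Rows j = 2..9: ≤2: 1 1 2 2 3 3 4 4 5 5 6; ≤3: 1 1 2 3 4 5 7 8 10 12 14; ≤4: 1 1 2 3 5 6 9 11 15 18 23; ≤5: 1 1 2 3 5 7 10 13 18 23 30; ≤6: 1 1 2 3 5 7 11 14 20 26 35; ≤7: 1 1 2 3 5 7 11 15 21 28 38; ≤8: 1 1 2 3 5 7 11 15 22 29 40; ≤9: 1 1 2 3 5 7 11 15 22 30 41. r_9(10) = 41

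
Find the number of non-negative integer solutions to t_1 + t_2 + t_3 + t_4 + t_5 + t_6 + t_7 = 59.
C(59+7-1, 7-1) = C(65, 6) = 82598880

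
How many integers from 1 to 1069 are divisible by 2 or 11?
⌊1069/2⌋ + ⌊1069/11⌋ - ⌊1069/22⌋ = 534 + 97 - 48 = 583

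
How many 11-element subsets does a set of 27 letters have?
C(27,11) = 27!/(11!×16!) = 13037895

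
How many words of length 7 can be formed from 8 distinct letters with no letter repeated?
P(8,7) = 8!/(8-7)! = 40320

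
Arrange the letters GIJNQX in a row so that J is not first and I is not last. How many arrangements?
By inclusion-exclusion: 6! - 2×(6-1)! + (6-2)! = 720 - 240 + 24 = 504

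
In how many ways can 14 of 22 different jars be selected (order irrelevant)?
C(22,14) = 22!/(14!×8!) = 319770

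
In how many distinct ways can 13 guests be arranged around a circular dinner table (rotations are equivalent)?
Circular: fix one position, arrange the rest. (13-1)! = 479001600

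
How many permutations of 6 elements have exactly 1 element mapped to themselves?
Choose the 1 fixed point C(6,1) = 6, derange the rest: !5 = Σ_{j=0}^{5} (-1)^j·5!/j! = 120 - 120 + 60 - 20 + 5 - 1 = 44. Product = 6 × 44 = 264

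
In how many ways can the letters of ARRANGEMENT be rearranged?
11! / (2! × 2! × 2! × 1! × 2! × 1! × 1!) = 2494800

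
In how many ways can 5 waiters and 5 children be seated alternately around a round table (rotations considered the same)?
Fix one of the waiters: (5-1)! ways for the remaining waiters, × 5! ways for the children = 24 × 120 = 2880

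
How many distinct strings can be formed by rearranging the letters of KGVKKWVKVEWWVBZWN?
17! / (4! × 1! × 4! × 1! × 4! × 1! × 1! × 1!) = 25729704000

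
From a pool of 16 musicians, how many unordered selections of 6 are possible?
C(16,6) = 16!/(6!×10!) = 8008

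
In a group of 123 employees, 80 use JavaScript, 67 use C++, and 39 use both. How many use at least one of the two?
|A∪B| = |A| + |B| - |A∩B| = 80 + 67 - 39 = 108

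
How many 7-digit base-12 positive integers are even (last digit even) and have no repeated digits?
Last∈{0,2,4,6,8,10}. Last=0: 332640. Last nonzero: 5×10×P(10,5) = 1512000. Total = 1844640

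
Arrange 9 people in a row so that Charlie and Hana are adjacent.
Treat as block: (9-1)! × 2! = 40320 × 2 = 80640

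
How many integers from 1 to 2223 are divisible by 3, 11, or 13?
⌊2223/3⌋+⌊2223/11⌋+⌊2223/13⌋ - ⌊2223/33⌋-⌊2223/39⌋-⌊2223/143⌋ + ⌊2223/429⌋ = 741+202+171 - 67-57-15 + 5 = 980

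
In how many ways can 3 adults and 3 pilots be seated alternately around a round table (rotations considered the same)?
Fix one of the adults: (3-1)! ways for the remaining adults, × 3! ways for the pilots = 2 × 6 = 12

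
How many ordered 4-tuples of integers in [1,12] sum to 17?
Coefficient of x^17 in (x + x² + ... + x^12)^4. By inclusion-exclusion on dice exceeding 12: Σ_j (-1)^j C(4,j)·C(17-1-12j, 3) = C(4,0)·C(16,3) - C(4,1)·C(4,3) = 1·560 - 4·4 = 544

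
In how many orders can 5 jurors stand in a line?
5! = 120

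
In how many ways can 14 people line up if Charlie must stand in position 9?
Fix one position: (14-1)! = 6227020800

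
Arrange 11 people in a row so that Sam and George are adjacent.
Treat as block: (11-1)! × 2! = 3628800 × 2 = 7257600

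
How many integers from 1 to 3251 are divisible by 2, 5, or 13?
⌊3251/2⌋+⌊3251/5⌋+⌊3251/13⌋ - ⌊3251/10⌋-⌊3251/26⌋-⌊3251/65⌋ + ⌊3251/130⌋ = 1625+650+250 - 325-125-50 + 25 = 2050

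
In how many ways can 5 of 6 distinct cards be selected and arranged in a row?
P(6,5) = 6!/(6-5)! = 720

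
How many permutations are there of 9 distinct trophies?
9! = 362880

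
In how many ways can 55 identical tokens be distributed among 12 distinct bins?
C(55+12-1, 12-1) = C(66, 11) = 1074082795968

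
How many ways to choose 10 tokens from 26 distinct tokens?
C(26,10) = 26!/(10!×16!) = 5311735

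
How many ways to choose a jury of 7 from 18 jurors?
C(18,7) = 18!/(7!×11!) = 31824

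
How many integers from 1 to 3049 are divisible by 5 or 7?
⌊3049/5⌋ + ⌊3049/7⌋ - ⌊3049/35⌋ = 609 + 435 - 87 = 957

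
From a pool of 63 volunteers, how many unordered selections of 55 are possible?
C(63,55) = 63!/(55!×8!) = 3872894697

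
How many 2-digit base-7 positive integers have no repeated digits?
First digit: 6 choices (nonzero). Then descending: 6 × 6 = 36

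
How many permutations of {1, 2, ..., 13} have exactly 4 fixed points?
Choose the 4 fixed points C(13,4) = 715, derange the rest: !9 = Σ_{j=0}^{9} (-1)^j·9!/j! = 362880 - 362880 + 181440 - 60480 + 15120 - 3024 + 504 - 72 + 9 - 1 = 133496. Product = 715 × 133496 = 95449640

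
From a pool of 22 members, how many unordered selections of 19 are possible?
C(22,19) = 22!/(19!×3!) = 1540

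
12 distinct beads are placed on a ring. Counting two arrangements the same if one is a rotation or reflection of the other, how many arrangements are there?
(12-1)!/2 = 39916800/2 = 19958400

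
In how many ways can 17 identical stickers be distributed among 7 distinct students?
C(17+7-1, 7-1) = C(23, 6) = 100947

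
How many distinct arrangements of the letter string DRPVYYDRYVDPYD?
14! / (4! × 2! × 2! × 2! × 4!) = 18918900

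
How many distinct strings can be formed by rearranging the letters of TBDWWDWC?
8! / (1! × 3! × 1! × 2! × 1!) = 3360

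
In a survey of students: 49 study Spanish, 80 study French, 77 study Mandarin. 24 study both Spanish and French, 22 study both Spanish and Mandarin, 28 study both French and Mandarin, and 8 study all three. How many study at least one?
|A∪B∪C| = 49+80+77-24-22-28+8 = 140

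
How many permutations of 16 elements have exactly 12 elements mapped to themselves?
Choose the 12 fixed points C(16,12) = 1820, derange the rest: !4 = Σ_{j=0}^{4} (-1)^j·4!/j! = 24 - 24 + 12 - 4 + 1 = 9. Product = 1820 × 9 = 16380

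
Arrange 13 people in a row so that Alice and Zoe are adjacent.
Treat as block: (13-1)! × 2! = 479001600 × 2 = 958003200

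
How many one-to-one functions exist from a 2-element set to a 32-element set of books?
P(32,2) = 32!/(32-2)! = 992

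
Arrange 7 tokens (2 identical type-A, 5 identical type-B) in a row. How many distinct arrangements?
7! / (2! × 5!) = 21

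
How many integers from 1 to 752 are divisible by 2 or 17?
⌊752/2⌋ + ⌊752/17⌋ - ⌊752/34⌋ = 376 + 44 - 22 = 398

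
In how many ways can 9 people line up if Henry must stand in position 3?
Fix one position: (9-1)! = 40320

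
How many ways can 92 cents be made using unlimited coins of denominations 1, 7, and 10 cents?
Coefficient of x^92 in 1/(1-x^1) · 1/(1-x^7) · 1/(1-x^10). Case on j = number of 10-cent coins (j = 0..9); remainder r = 92 - 10j is made from {1,7} in ⌊r/7⌋+1 ways. r = 92, 82, 72, 62, 52, 42, 32, 22, 12, 2 → 14 + 12 + 11 + 9 + 8 + 7 + 5 + 4 + 2 + 1 = 73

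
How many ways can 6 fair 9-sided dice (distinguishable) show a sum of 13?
Coefficient of x^13 in (x + x² + ... + x^9)^6. By inclusion-exclusion on dice exceeding 9: Σ_j (-1)^j C(6,j)·C(13-1-9j, 5) = C(6,0)·C(12,5) = 1·792 = 792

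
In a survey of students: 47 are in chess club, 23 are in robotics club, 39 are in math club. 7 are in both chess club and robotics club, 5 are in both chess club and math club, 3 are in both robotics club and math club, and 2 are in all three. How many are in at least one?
|A∪B∪C| = 47+23+39-7-5-3+2 = 96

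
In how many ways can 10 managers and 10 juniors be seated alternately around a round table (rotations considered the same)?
Fix one of the managers: (10-1)! ways for the remaining managers, × 10! ways for the juniors = 362880 × 3628800 = 1316818944000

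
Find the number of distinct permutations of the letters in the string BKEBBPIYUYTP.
12! / (2! × 3! × 1! × 2! × 1! × 1! × 1! × 1!) = 19958400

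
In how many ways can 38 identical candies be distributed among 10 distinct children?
C(38+10-1, 10-1) = C(47, 9) = 1362649145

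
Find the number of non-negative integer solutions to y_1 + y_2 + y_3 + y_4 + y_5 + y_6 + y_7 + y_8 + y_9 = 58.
C(58+9-1, 9-1) = C(66, 8) = 5743572120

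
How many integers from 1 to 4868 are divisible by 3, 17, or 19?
⌊4868/3⌋+⌊4868/17⌋+⌊4868/19⌋ - ⌊4868/51⌋-⌊4868/57⌋-⌊4868/323⌋ + ⌊4868/969⌋ = 1622+286+256 - 95-85-15 + 5 = 1974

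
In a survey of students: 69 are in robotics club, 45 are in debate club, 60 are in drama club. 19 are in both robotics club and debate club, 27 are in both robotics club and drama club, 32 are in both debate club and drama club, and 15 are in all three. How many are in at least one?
|A∪B∪C| = 69+45+60-19-27-32+15 = 111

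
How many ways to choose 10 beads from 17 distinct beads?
C(17,10) = 17!/(10!×7!) = 19448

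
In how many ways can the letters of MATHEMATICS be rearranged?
11! / (2! × 2! × 2! × 1! × 1! × 1! × 1! × 1!) = 4989600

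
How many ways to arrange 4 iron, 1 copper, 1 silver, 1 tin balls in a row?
7! / (4! × 1! × 1! × 1!) = 210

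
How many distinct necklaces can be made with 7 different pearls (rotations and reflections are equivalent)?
(7-1)!/2 = 720/2 = 360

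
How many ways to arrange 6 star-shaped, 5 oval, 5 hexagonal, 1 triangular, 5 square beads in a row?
22! / (6! × 5! × 5! × 1! × 5!) = 903421366848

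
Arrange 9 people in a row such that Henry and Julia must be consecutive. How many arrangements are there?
Treat the 2 as one block: (9-2+1)! × 2! = 40320 × 2 = 80640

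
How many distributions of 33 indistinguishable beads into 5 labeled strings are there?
C(33+5-1, 5-1) = C(37, 4) = 66045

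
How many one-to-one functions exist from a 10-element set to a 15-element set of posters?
P(15,10) = 15!/(15-10)! = 10897286400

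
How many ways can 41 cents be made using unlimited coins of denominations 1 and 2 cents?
Coefficient of x^41 in 1/(1-x^1) · 1/(1-x^2). Use j coins of 2 for j = 0..⌊41/2⌋ = 20, the rest in 1s: 20 + 1 = 21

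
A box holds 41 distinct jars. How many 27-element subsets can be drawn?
C(41,27) = 41!/(27!×14!) = 35240152720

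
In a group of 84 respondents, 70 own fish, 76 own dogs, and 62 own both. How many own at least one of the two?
|A∪B| = |A| + |B| - |A∩B| = 70 + 76 - 62 = 84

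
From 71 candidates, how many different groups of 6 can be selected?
C(71,6) = 71!/(6!×65!) = 143218999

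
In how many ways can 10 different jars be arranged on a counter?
10! = 3628800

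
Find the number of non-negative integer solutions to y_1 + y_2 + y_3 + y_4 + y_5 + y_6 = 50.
C(50+6-1, 6-1) = C(55, 5) = 3478761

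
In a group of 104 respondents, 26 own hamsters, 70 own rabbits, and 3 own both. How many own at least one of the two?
|A∪B| = |A| + |B| - |A∩B| = 26 + 70 - 3 = 93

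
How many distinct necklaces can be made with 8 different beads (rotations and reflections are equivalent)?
(8-1)!/2 = 5040/2 = 2520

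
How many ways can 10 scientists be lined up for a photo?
10! = 3628800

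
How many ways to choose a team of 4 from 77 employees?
C(77,4) = 77!/(4!×73!) = 1353275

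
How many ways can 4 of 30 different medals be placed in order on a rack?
P(30,4) = 30!/(30-4)! = 657720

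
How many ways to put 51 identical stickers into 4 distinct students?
C(51+4-1, 4-1) = C(54, 3) = 24804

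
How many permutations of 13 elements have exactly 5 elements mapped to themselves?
Choose the 5 fixed points C(13,5) = 1287, derange the rest: !8 = Σ_{j=0}^{8} (-1)^j·8!/j! = 40320 - 40320 + 20160 - 6720 + 1680 - 336 + 56 - 8 + 1 = 14833. Product = 1287 × 14833 = 19090071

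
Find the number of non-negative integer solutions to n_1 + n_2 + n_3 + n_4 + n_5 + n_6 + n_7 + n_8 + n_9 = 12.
C(12+9-1, 9-1) = C(20, 8) = 125970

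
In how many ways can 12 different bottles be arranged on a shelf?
12! = 479001600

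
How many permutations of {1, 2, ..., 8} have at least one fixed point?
Complement of the derangements. !8 = Σ_{j=0}^{8} (-1)^j·8!/j! = 40320 - 40320 + 20160 - 6720 + 1680 - 336 + 56 - 8 + 1 = 14833. 8! - !8 = 40320 - 14833 = 25487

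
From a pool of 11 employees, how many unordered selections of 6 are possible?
C(11,6) = 11!/(6!×5!) = 462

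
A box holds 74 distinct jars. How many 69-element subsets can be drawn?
C(74,69) = 74!/(69!×5!) = 16108764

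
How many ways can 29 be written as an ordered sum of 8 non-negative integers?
C(29+8-1, 8-1) = C(36, 7) = 8347680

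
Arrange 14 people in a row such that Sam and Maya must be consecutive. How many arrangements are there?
Treat the 2 as one block: (14-2+1)! × 2! = 6227020800 × 2 = 12454041600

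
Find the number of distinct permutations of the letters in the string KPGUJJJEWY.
10! / (1! × 1! × 1! × 1! × 1! × 1! × 1! × 3!) = 604800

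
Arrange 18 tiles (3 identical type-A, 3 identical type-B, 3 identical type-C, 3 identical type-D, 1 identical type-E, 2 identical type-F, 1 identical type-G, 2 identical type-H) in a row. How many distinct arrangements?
18! / (3! × 3! × 3! × 3! × 1! × 2! × 1! × 2!) = 1235025792000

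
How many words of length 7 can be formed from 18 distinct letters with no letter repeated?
P(18,7) = 18!/(18-7)! = 160392960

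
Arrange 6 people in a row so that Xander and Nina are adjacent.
Treat as block: (6-1)! × 2! = 120 × 2 = 240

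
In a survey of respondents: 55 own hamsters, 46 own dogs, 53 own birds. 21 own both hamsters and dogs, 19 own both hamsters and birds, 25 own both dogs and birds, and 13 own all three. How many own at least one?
|A∪B∪C| = 55+46+53-21-19-25+13 = 102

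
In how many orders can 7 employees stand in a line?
7! = 5040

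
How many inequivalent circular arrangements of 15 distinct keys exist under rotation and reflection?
(15-1)!/2 = 87178291200/2 = 43589145600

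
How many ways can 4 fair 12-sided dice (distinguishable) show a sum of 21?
Coefficient of x^21 in (x + x² + ... + x^12)^4. By inclusion-exclusion on dice exceeding 12: Σ_j (-1)^j C(4,j)·C(21-1-12j, 3) = C(4,0)·C(20,3) - C(4,1)·C(8,3) = 1·1140 - 4·56 = 916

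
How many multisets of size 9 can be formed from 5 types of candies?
C(9+5-1, 5-1) = C(13, 4) = 715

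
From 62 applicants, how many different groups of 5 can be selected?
C(62,5) = 62!/(5!×57!) = 6471002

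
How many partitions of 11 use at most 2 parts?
By conjugation, equals partitions of 11 into parts ≤ 2. Let r_j(i) = number of partitions of i into parts ≤ j, for i = 0..11. r_1(i) = 1 for all i; r_j(i) = r_{j-1}(i) + r_j(i-j). Rows j = 2..2: ≤2: 1 1 2 2 3 3 4 4 5 5 6 6. r_2(11) = 6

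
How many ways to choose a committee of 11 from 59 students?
C(59,11) = 59!/(11!×48!) = 279871768995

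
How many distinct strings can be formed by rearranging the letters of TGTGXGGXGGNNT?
13! / (2! × 6! × 3! × 2!) = 360360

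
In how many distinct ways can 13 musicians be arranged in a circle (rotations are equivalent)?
Circular: fix one position, arrange the rest. (13-1)! = 479001600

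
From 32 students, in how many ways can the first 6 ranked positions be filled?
P(32,6) = 32!/(32-6)! = 652458240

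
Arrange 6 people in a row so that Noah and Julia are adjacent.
Treat as block: (6-1)! × 2! = 120 × 2 = 240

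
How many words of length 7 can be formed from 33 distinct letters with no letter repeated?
P(33,7) = 33!/(33-7)! = 21531121920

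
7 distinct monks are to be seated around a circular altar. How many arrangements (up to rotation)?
Circular: fix one position, arrange the rest. (7-1)! = 720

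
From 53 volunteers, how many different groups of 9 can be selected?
C(53,9) = 53!/(9!×44!) = 4431613550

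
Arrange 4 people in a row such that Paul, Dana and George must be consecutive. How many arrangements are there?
Treat the 3 as one block: (4-3+1)! × 3! = 2 × 6 = 12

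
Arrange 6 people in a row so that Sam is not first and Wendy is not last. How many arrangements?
By inclusion-exclusion: 6! - 2×(6-1)! + (6-2)! = 720 - 240 + 24 = 504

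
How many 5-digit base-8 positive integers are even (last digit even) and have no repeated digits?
Last∈{0,2,4,6}. Last=0: 840. Last nonzero: 3×6×P(6,3) = 2160. Total = 3000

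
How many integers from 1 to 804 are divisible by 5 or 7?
⌊804/5⌋ + ⌊804/7⌋ - ⌊804/35⌋ = 160 + 114 - 22 = 252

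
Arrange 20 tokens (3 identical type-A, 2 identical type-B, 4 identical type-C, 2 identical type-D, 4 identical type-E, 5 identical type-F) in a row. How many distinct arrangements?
20! / (3! × 2! × 4! × 2! × 4! × 5!) = 1466593128000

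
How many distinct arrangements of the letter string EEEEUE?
6! / (1! × 5!) = 6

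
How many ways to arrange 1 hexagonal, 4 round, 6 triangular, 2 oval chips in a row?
13! / (1! × 4! × 6! × 2!) = 180180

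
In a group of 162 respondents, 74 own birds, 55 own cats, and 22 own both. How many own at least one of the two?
|A∪B| = |A| + |B| - |A∩B| = 74 + 55 - 22 = 107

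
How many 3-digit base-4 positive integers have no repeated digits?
First digit: 3 choices (nonzero). Then descending: 3 × 3 × 2 = 18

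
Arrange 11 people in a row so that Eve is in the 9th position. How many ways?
Fix one position: (11-1)! = 3628800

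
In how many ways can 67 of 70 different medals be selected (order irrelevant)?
C(70,67) = 70!/(67!×3!) = 54740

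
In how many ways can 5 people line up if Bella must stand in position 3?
Fix one position: (5-1)! = 24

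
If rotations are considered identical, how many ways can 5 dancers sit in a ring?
Circular: fix one position, arrange the rest. (5-1)! = 24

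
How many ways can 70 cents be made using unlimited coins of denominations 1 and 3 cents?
Coefficient of x^70 in 1/(1-x^1) · 1/(1-x^3). Use j coins of 3 for j = 0..⌊70/3⌋ = 23, the rest in 1s: 23 + 1 = 24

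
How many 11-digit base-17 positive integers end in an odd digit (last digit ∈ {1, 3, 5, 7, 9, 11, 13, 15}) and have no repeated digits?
Last∈{1,3,5,7,9,11,13,15}. Last=0: 0. Last nonzero: 8×15×P(15,9) = 217945728000. Total = 217945728000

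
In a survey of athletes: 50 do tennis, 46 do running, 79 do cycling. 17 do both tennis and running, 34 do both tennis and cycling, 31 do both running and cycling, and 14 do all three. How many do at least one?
|A∪B∪C| = 50+46+79-17-34-31+14 = 107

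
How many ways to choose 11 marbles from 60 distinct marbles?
C(60,11) = 60!/(11!×49!) = 342700125300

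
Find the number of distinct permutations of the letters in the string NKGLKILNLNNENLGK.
16! / (3! × 1! × 2! × 4! × 5! × 1!) = 605404800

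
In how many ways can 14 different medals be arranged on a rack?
14! = 87178291200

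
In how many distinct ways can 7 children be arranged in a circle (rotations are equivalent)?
Circular: fix one position, arrange the rest. (7-1)! = 720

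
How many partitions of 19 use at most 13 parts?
By conjugation, equals partitions of 19 into parts ≤ 13. Let r_j(i) = number of partitions of i into parts ≤ j, for i = 0..19. r_1(i) = 1 for all i; r_j(i) = r_{j-1}(i) + r_j(i-j). Rows j = 2..13: ≤2: 1 1 2 2 3 3 4 4 5 5 6 6 7 7 8 8 9 9 10 10; ≤3: 1 1 2 3 4 5 7 8 10 12 14 16 19 21 24 27 30 33 37 40; ≤4: 1 1 2 3 5 6 9 11 15 18 23 27 34 39 47 54 64 72 84 94; ≤5: 1 1 2 3 5 7 10 13 18 23 30 37 47 57 70 84 101 119 141 164; ≤6: 1 1 2 3 5 7 11 14 20 26 35 44 58 71 90 110 136 163 199 235; ≤7: 1 1 2 3 5 7 11 15 21 28 38 49 65 82 105 131 164 201 248 300; ≤8: 1 1 2 3 5 7 11 15 22 29 40 52 70 89 116 146 186 230 288 352; ≤9: 1 1 2 3 5 7 11 15 22 30 41 54 73 94 123 157 201 252 318 393; ≤10: 1 1 2 3 5 7 11 15 22 30 42 55 75 97 128 164 212 267 340 423; ≤11: 1 1 2 3 5 7 11 15 22 30 42 56 76 99 131 169 219 278 355 445; ≤12: 1 1 2 3 5 7 11 15 22 30 42 56 77 100 133 172 224 285 366 460; ≤13: 1 1 2 3 5 7 11 15 22 30 42 56 77 101 134 174 227 290 373 471. r_13(19) = 471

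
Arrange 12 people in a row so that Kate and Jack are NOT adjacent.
Total - adjacent = 12! - (12-1)!×2 = 479001600 - 79833600 = 399168000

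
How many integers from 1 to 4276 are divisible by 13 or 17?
⌊4276/13⌋ + ⌊4276/17⌋ - ⌊4276/221⌋ = 328 + 251 - 19 = 560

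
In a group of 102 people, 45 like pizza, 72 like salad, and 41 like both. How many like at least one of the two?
|A∪B| = |A| + |B| - |A∩B| = 45 + 72 - 41 = 76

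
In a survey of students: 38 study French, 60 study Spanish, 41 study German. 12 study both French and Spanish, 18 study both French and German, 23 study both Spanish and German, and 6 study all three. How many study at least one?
|A∪B∪C| = 38+60+41-12-18-23+6 = 92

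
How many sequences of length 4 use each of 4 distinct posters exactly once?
4! = 24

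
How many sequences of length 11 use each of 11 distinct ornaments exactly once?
11! = 39916800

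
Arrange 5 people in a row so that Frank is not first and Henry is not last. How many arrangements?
By inclusion-exclusion: 5! - 2×(5-1)! + (5-2)! = 120 - 48 + 6 = 78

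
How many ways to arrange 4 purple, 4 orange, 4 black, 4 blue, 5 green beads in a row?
21! / (4! × 4! × 4! × 4! × 5!) = 1283268987000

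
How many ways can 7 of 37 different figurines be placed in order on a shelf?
P(37,7) = 37!/(37-7)! = 51889178880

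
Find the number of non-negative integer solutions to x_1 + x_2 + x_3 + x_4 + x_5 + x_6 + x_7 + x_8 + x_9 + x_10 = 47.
C(47+10-1, 10-1) = C(56, 9) = 7575968400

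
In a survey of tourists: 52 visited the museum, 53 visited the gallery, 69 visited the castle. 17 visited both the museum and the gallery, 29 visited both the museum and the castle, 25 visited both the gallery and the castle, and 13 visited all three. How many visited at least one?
|A∪B∪C| = 52+53+69-17-29-25+13 = 116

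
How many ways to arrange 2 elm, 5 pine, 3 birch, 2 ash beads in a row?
12! / (2! × 5! × 3! × 2!) = 166320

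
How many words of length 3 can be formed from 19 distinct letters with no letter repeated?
P(19,3) = 19!/(19-3)! = 5814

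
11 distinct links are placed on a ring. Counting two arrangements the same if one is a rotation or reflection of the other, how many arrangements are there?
(11-1)!/2 = 3628800/2 = 1814400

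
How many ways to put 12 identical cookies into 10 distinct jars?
C(12+10-1, 10-1) = C(21, 9) = 293930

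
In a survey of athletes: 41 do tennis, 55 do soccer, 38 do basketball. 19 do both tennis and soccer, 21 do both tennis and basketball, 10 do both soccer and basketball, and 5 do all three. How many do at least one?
|A∪B∪C| = 41+55+38-19-21-10+5 = 89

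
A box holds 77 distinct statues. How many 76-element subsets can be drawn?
C(77,76) = 77!/(76!×1!) = 77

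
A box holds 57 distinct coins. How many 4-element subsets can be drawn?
C(57,4) = 57!/(4!×53!) = 395010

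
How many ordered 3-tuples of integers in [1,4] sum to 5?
Coefficient of x^5 in (x + x² + ... + x^4)^3. By inclusion-exclusion on dice exceeding 4: Σ_j (-1)^j C(3,j)·C(5-1-4j, 2) = C(3,0)·C(4,2) = 1·6 = 6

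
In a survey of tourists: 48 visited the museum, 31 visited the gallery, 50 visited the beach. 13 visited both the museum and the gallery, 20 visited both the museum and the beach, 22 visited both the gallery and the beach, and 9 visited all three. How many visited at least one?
|A∪B∪C| = 48+31+50-13-20-22+9 = 83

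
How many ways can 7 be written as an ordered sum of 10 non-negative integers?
C(7+10-1, 10-1) = C(16, 9) = 11440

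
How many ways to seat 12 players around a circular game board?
Circular: fix one position, arrange the rest. (12-1)! = 39916800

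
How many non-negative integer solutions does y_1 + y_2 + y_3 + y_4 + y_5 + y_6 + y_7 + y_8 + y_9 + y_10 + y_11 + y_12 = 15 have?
C(15+12-1, 12-1) = C(26, 11) = 7726160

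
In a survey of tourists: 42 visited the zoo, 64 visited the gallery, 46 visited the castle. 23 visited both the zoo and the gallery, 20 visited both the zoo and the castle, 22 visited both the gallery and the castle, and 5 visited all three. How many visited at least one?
|A∪B∪C| = 42+64+46-23-20-22+5 = 92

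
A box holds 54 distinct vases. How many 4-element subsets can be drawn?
C(54,4) = 54!/(4!×50!) = 316251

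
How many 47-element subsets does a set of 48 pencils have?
C(48,47) = 48!/(47!×1!) = 48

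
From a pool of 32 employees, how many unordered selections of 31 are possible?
C(32,31) = 32!/(31!×1!) = 32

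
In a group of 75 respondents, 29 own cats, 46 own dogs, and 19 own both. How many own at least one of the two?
|A∪B| = |A| + |B| - |A∩B| = 29 + 46 - 19 = 56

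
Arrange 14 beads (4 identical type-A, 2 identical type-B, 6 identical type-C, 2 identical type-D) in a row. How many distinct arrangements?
14! / (4! × 2! × 6! × 2!) = 1261260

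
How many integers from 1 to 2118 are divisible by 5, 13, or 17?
⌊2118/5⌋+⌊2118/13⌋+⌊2118/17⌋ - ⌊2118/65⌋-⌊2118/85⌋-⌊2118/221⌋ + ⌊2118/1105⌋ = 423+162+124 - 32-24-9 + 1 = 645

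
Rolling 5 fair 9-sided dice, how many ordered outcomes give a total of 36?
Coefficient of x^36 in (x + x² + ... + x^9)^5. By inclusion-exclusion on dice exceeding 9: Σ_j (-1)^j C(5,j)·C(36-1-9j, 4) = C(5,0)·C(35,4) - C(5,1)·C(26,4) + C(5,2)·C(17,4) - C(5,3)·C(8,4) = 1·52360 - 5·14950 + 10·2380 - 10·70 = 710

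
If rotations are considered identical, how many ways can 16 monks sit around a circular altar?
Circular: fix one position, arrange the rest. (16-1)! = 1307674368000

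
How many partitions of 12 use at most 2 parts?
By conjugation, equals partitions of 12 into parts ≤ 2. Let r_j(i) = number of partitions of i into parts ≤ j, for i = 0..12. r_1(i) = 1 for all i; r_j(i) = r_{j-1}(i) + r_j(i-j). Rows j = 2..2: ≤2: 1 1 2 2 3 3 4 4 5 5 6 6 7. r_2(12) = 7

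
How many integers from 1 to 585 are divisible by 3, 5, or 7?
⌊585/3⌋+⌊585/5⌋+⌊585/7⌋ - ⌊585/15⌋-⌊585/21⌋-⌊585/35⌋ + ⌊585/105⌋ = 195+117+83 - 39-27-16 + 5 = 318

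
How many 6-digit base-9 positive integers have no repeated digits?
First digit: 8 choices (nonzero). Then descending: 8 × 8 × 7 × 6 × 5 × 4 = 53760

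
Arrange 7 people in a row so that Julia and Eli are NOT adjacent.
Total - adjacent = 7! - (7-1)!×2 = 5040 - 1440 = 3600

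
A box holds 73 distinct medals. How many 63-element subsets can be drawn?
C(73,63) = 73!/(63!×10!) = 621324937376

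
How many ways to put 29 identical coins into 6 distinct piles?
C(29+6-1, 6-1) = C(34, 5) = 278256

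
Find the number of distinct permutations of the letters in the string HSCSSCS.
7! / (4! × 2! × 1!) = 105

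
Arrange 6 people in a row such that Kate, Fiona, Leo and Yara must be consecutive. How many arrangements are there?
Treat the 4 as one block: (6-4+1)! × 4! = 6 × 24 = 144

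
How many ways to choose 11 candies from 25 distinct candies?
C(25,11) = 25!/(11!×14!) = 4457400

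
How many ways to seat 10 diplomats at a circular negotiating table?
Circular: fix one position, arrange the rest. (10-1)! = 362880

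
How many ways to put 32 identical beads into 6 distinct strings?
C(32+6-1, 6-1) = C(37, 5) = 435897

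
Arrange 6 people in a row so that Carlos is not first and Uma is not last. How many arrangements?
By inclusion-exclusion: 6! - 2×(6-1)! + (6-2)! = 720 - 240 + 24 = 504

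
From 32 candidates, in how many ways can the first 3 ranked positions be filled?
P(32,3) = 32!/(32-3)! = 29760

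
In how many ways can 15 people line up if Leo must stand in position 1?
Fix one position: (15-1)! = 87178291200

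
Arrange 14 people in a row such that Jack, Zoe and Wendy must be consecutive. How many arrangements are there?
Treat the 3 as one block: (14-3+1)! × 3! = 479001600 × 6 = 2874009600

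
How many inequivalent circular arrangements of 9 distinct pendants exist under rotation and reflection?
(9-1)!/2 = 40320/2 = 20160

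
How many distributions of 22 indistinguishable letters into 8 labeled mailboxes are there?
C(22+8-1, 8-1) = C(29, 7) = 1560780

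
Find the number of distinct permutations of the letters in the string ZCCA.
4! / (1! × 2! × 1!) = 12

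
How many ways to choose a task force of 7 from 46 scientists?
C(46,7) = 46!/(7!×39!) = 53524680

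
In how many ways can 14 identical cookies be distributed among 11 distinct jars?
C(14+11-1, 11-1) = C(24, 10) = 1961256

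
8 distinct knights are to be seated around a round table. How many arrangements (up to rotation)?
Circular: fix one position, arrange the rest. (8-1)! = 5040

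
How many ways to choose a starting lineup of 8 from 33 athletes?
C(33,8) = 33!/(8!×25!) = 13884156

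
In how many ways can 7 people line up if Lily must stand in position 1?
Fix one position: (7-1)! = 720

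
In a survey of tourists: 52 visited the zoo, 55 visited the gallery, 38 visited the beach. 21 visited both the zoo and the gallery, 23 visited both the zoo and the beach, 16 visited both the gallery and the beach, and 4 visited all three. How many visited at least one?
|A∪B∪C| = 52+55+38-21-23-16+4 = 89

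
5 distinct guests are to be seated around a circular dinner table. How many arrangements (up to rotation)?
Circular: fix one position, arrange the rest. (5-1)! = 24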